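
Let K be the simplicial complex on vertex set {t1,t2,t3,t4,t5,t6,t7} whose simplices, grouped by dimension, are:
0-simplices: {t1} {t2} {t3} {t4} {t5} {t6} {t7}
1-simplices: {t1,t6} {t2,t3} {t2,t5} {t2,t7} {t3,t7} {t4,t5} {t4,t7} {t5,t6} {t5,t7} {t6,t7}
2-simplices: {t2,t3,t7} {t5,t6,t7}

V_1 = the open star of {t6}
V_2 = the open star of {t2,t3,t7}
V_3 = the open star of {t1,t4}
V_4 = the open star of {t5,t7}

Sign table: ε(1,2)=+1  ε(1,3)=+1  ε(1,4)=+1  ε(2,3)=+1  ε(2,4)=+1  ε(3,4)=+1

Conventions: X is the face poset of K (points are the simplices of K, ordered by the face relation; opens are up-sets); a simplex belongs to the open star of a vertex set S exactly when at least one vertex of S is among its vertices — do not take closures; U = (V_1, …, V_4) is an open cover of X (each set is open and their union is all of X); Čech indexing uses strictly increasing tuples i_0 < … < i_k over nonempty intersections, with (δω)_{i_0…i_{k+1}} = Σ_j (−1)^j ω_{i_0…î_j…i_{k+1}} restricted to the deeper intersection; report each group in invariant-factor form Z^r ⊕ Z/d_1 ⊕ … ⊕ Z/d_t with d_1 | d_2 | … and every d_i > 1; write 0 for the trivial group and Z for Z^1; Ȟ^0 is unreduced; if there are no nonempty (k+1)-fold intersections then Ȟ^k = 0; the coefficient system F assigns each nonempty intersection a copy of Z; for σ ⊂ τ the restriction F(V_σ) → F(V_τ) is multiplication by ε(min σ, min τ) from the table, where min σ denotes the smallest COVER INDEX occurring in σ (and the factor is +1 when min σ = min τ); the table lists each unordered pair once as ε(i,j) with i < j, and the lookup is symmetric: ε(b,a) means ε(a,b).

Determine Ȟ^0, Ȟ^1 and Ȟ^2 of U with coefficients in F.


nonempty intersections:
  V1={{t6},{t1,t6},{t5,t6},{t6,t7},{t5,t6,t7}} V2={{t2},{t3},{t7},{t2,t3},{t2,t5},{t2,t7},{t3,t7},{t4,t7},{t5,t7},{t6,t7},{t2,t3,t7},{t5,t6,t7}} V3={{t1},{t4},{t1,t6},{t4,t5},{t4,t7}} V4={{t5},{t7},{t2,t5},{t2,t7},{t3,t7},{t4,t5},{t4,t7},{t5,t6},{t5,t7},{t6,t7},{t2,t3,t7},{t5,t6,t7}}
  V12={{t6,t7},{t5,t6,t7}} V13={{t1,t6}} V14={{t5,t6},{t6,t7},{t5,t6,t7}} V23={{t4,t7}} V24={{t7},{t2,t5},{t2,t7},{t3,t7},{t4,t7},{t5,t7},{t6,t7},{t2,t3,t7},{t5,t6,t7}} V34={{t4,t5},{t4,t7}}
  V124={{t6,t7},{t5,t6,t7}} V234={{t4,t7}}
C dims 4,6,2; δ0: rk 3, SNF 1^3; δ1: rk 2, SNF 1^2
Ȟ^0: (4−3)−0=1 ⇒ Z
Ȟ^1: (6−2)−3=1 ⇒ Z
Ȟ^2: (2−0)−2=0 ⇒ 0

Ȟ^0 = Z; Ȟ^1 = Z; Ȟ^2 = 0


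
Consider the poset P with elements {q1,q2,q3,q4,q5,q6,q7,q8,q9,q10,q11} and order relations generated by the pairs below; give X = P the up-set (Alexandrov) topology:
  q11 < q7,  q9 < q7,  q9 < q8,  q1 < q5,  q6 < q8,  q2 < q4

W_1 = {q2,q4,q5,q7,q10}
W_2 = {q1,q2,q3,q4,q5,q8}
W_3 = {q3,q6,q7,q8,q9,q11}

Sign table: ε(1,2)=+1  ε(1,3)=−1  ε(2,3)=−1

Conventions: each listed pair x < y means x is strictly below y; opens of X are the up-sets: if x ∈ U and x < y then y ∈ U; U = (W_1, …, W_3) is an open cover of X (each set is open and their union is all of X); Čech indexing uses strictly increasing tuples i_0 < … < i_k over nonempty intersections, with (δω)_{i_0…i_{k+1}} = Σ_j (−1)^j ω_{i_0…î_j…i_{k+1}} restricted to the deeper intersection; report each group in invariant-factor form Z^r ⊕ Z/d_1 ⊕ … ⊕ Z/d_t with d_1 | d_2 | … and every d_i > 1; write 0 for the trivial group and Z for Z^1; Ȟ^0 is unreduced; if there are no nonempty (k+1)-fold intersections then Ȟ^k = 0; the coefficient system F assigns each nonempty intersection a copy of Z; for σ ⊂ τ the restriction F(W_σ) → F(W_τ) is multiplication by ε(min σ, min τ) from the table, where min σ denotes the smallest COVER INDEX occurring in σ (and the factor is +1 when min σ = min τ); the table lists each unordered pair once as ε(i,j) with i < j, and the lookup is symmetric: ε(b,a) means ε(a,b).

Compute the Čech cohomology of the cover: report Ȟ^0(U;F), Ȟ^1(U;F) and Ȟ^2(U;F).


nonempty intersections:
  W12={q2,q4,q5} W13={q7} W23={q3,q8}
C dims 3,3; δ0: rk 2, SNF 1^2
Ȟ^0: (3−2)−0=1 ⇒ Z
Ȟ^1: (3−0)−2=1 ⇒ Z
Ȟ^2: (0−0)−0=0 ⇒ 0

Ȟ^0 ≅ Z,  Ȟ^1 ≅ Z,  Ȟ^2 ≅ 0


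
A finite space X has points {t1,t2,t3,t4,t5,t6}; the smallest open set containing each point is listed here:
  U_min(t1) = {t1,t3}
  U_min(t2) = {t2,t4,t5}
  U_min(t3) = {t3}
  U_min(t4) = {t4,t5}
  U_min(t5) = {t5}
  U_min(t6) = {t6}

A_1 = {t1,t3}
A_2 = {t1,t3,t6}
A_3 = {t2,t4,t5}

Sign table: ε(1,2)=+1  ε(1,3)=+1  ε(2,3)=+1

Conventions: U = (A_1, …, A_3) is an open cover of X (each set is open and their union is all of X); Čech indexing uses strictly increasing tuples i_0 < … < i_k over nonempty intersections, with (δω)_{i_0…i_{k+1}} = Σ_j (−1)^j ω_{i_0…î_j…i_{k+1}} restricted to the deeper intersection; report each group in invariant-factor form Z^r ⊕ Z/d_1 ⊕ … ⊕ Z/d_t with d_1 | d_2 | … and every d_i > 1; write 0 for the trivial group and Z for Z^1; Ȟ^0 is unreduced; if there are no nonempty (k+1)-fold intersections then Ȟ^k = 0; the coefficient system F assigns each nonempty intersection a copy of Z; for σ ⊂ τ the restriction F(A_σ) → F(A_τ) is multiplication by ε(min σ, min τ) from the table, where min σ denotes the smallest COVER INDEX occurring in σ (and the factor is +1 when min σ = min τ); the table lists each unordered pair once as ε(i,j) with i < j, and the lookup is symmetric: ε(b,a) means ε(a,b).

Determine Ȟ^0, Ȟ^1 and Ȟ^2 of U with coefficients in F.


nonempty overlaps:
  A12={t1,t3}
C dims 3,1; δ0: rk 1, SNF 1^1
degree 0: 3−1−0 = 2 → Ȟ^0 ≅ Z^2
degree 1: 1−0−1 = 0 → Ȟ^1 ≅ 0
degree 2: 0−0−0 = 0 → Ȟ^2 ≅ 0

Ȟ^0 ≅ Z^2, Ȟ^1 ≅ 0, Ȟ^2 ≅ 0


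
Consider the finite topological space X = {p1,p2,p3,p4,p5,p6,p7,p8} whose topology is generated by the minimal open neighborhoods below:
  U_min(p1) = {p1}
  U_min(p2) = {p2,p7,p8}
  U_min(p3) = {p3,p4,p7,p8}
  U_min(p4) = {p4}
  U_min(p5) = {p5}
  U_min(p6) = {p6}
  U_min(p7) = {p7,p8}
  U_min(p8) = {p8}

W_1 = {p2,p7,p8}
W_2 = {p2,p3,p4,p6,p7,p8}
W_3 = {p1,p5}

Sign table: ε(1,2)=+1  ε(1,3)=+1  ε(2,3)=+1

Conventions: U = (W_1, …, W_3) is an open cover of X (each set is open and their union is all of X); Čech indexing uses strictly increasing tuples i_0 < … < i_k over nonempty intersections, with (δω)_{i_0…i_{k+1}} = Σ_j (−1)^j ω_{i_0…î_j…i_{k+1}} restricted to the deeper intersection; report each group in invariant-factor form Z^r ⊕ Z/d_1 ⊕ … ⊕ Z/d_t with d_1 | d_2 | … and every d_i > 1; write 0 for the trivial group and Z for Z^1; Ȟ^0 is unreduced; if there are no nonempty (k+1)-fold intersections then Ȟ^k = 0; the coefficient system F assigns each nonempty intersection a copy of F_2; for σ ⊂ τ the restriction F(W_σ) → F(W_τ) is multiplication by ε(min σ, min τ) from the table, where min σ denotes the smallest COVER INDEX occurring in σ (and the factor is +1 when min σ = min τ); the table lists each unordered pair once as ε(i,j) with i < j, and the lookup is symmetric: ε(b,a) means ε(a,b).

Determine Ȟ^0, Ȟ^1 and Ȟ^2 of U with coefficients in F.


Ȟ^0 ≅ Z/2 ⊕ Z/2,  Ȟ^1 ≅ 0,  Ȟ^2 ≅ 0

intersection data:
  W12={p2,p7,p8}
C dims 3,1; δ0: rk_F2 1
Ȟ^0 = (3 − 1) − 0 = 2, so Ȟ^0 ≅ Z/2 ⊕ Z/2
Ȟ^1 = (1 − 0) − 1 = 0, so Ȟ^1 ≅ 0
Ȟ^2 = (0 − 0) − 0 = 0, so Ȟ^2 ≅ 0


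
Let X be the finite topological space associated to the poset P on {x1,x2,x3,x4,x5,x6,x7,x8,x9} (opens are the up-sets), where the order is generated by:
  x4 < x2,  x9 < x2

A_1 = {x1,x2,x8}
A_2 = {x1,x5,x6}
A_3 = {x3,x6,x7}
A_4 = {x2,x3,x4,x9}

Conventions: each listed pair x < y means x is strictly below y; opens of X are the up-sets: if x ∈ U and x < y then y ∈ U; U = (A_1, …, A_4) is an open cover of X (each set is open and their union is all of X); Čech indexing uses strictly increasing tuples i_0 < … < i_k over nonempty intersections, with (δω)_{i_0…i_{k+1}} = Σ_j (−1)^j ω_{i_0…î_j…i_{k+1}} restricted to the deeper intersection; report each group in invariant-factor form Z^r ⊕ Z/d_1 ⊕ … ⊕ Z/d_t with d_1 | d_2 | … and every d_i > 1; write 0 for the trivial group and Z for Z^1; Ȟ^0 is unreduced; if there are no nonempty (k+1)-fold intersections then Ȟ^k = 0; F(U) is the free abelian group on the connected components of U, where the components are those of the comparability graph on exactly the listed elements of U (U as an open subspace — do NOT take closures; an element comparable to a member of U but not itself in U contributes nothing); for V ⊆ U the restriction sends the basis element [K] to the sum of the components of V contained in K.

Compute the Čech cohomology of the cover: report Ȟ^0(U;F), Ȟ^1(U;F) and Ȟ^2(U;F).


nonempty intersections:
  A12={x1} A14={x2} A23={x6} A34={x3}
components per intersection:
  A1: {x1} {x2} {x8}
  A2: {x1} {x5} {x6}
  A3: {x3} {x6} {x7}
  A4: {x2,x4,x9} {x3}
  A12: {x1}
  A14: {x2}
  A23: {x6}
  A34: {x3}
C dims 11,4; δ0: rk 4, SNF 1^4
Ȟ^0: (11−4)−0=7 ⇒ Z^7
Ȟ^1: (4−0)−4=0 ⇒ 0
Ȟ^2: (0−0)−0=0 ⇒ 0

Ȟ^0 ≅ Z^7, Ȟ^1 ≅ 0 and Ȟ^2 ≅ 0


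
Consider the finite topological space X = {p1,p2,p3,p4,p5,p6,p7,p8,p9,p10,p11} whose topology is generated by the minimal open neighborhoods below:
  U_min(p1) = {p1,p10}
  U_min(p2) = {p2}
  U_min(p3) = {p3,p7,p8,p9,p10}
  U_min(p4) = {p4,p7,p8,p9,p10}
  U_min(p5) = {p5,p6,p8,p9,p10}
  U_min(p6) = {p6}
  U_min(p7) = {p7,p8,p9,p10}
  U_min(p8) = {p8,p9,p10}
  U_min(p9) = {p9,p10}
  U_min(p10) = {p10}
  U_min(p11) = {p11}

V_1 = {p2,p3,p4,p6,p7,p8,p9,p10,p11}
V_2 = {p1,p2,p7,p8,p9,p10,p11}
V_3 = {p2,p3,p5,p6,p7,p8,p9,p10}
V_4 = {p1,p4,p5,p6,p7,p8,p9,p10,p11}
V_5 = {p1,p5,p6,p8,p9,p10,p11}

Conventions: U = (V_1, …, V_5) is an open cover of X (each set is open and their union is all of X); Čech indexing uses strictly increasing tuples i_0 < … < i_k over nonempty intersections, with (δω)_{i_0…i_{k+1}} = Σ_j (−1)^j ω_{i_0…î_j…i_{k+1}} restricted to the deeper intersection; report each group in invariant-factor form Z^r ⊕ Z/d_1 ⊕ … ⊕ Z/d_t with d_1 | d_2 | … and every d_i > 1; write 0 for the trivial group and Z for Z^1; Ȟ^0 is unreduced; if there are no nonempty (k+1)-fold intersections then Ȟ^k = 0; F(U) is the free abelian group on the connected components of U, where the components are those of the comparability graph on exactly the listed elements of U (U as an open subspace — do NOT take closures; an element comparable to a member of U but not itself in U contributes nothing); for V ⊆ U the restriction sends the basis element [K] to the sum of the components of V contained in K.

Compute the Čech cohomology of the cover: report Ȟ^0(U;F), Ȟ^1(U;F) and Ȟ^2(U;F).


Ȟ^0 = Z^3, Ȟ^1 = 0, Ȟ^2 = 0

nonempty intersections:
  V12={p2,p7,p8,p9,p10,p11} V13={p2,p3,p6,p7,p8,p9,p10} V14={p4,p6,p7,p8,p9,p10,p11} V15={p6,p8,p9,p10,p11} V23={p2,p7,p8,p9,p10} V24={p1,p7,p8,p9,p10,p11} V25={p1,p8,p9,p10,p11} V34={p5,p6,p7,p8,p9,p10} V35={p5,p6,p8,p9,p10} V45={p1,p5,p6,p8,p9,p10,p11}
  V123={p2,p7,p8,p9,p10} V124={p7,p8,p9,p10,p11} V125={p8,p9,p10,p11} V134={p6,p7,p8,p9,p10} V135={p6,p8,p9,p10} V145={p6,p8,p9,p10,p11} V234={p7,p8,p9,p10} V235={p8,p9,p10} V245={p1,p8,p9,p10,p11} V345={p5,p6,p8,p9,p10}
  V1234={p7,p8,p9,p10} V1235={p8,p9,p10} V1245={p8,p9,p10,p11} V1345={p6,p8,p9,p10} V2345={p8,p9,p10}
  V12345={p8,p9,p10}
components per intersection:
  V1: {p2} {p3,p4,p7,p8,p9,p10} {p6} {p11}
  V2: {p1,p7,p8,p9,p10} {p2} {p11}
  V3: {p2} {p3,p5,p6,p7,p8,p9,p10}
  V4: {p1,p4,p5,p6,p7,p8,p9,p10} {p11}
  V5: {p1,p5,p6,p8,p9,p10} {p11}
  V12: {p2} {p7,p8,p9,p10} {p11}
  V13: {p2} {p3,p7,p8,p9,p10} {p6}
  V14: {p4,p7,p8,p9,p10} {p6} {p11}
  V15: {p6} {p8,p9,p10} {p11}
  V23: {p2} {p7,p8,p9,p10}
  V24: {p1,p7,p8,p9,p10} {p11}
  V25: {p1,p8,p9,p10} {p11}
  V34: {p5,p6,p7,p8,p9,p10}
  V35: {p5,p6,p8,p9,p10}
  V45: {p1,p5,p6,p8,p9,p10} {p11}
  V123: {p2} {p7,p8,p9,p10}
  V124: {p7,p8,p9,p10} {p11}
  V125: {p8,p9,p10} {p11}
  V134: {p6} {p7,p8,p9,p10}
  V135: {p6} {p8,p9,p10}
  V145: {p6} {p8,p9,p10} {p11}
  V234: {p7,p8,p9,p10}
  V235: {p8,p9,p10}
  V245: {p1,p8,p9,p10} {p11}
  V345: {p5,p6,p8,p9,p10}
  V1234: {p7,p8,p9,p10}
  V1235: {p8,p9,p10}
  V1245: {p8,p9,p10} {p11}
  V1345: {p6} {p8,p9,p10}
  V2345: {p8,p9,p10}
  V12345: {p8,p9,p10}
C dims 13,22,18,7; δ0: rk 10, SNF 1^10; δ1: rk 12, SNF 1^12; δ2: rk 6, SNF 1^6
Ȟ^0: (13−10)−0=3 ⇒ Z^3
Ȟ^1: (22−12)−10=0 ⇒ 0
Ȟ^2: (18−6)−12=0 ⇒ 0


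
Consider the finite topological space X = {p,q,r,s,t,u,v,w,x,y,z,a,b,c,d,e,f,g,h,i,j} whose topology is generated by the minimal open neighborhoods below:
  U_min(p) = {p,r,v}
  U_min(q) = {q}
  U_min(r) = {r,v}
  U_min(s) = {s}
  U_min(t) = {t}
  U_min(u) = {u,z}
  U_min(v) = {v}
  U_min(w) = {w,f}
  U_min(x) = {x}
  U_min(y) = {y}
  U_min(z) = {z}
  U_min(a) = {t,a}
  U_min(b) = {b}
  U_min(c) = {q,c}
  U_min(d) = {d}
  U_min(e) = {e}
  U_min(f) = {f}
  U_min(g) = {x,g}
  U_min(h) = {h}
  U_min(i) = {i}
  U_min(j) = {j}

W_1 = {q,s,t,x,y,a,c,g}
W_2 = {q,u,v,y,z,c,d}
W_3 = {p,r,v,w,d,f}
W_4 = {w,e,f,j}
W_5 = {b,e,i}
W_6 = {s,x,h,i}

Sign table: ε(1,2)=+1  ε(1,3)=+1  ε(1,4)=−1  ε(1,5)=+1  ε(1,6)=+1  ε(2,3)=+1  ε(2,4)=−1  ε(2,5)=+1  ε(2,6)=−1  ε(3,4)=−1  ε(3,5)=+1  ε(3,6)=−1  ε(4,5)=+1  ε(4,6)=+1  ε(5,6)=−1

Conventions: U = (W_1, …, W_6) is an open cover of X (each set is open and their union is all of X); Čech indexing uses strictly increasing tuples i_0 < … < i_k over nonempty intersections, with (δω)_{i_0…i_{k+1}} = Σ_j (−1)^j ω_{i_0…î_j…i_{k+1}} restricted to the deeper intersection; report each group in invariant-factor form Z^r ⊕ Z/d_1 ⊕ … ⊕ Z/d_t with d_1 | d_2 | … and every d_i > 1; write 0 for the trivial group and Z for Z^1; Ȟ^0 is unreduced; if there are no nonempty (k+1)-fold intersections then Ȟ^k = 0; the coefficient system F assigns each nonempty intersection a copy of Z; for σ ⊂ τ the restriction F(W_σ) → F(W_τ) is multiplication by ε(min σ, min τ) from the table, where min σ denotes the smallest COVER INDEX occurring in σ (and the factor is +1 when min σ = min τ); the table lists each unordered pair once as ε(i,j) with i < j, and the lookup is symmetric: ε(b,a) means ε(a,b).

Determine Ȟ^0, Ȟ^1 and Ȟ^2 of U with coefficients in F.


nerve simplices:
  W12={q,y,c} W16={s,x} W23={v,d} W34={w,f} W45={e} W56={i}
C dims 6,6; δ0: rk 5, SNF 1^5
degree 0: 6−5−0 = 1 → Ȟ^0 ≅ Z
degree 1: 6−0−5 = 1 → Ȟ^1 ≅ Z
degree 2: 0−0−0 = 0 → Ȟ^2 ≅ 0

Ȟ^0 = Z, Ȟ^1 = Z, Ȟ^2 = 0


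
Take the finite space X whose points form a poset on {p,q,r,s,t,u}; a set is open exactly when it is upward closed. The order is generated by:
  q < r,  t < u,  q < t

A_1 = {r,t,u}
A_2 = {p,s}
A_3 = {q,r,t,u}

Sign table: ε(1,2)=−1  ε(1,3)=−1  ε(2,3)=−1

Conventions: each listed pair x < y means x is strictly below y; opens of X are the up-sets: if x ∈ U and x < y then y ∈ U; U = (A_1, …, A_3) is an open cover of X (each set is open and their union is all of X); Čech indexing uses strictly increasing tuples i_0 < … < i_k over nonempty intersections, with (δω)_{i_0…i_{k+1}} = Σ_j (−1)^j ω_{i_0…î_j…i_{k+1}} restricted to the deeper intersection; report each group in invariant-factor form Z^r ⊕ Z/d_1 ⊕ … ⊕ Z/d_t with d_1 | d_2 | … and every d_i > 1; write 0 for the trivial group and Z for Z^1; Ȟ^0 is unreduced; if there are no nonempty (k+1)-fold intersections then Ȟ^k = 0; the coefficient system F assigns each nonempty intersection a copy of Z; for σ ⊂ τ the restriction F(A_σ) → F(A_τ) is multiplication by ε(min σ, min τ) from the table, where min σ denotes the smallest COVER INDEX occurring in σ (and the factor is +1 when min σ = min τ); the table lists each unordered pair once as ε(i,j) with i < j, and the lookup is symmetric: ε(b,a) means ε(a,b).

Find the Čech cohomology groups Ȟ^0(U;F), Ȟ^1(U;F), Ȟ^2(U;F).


nonempty overlaps:
  A13={r,t,u}
C dims 3,1; δ0: rk 1, SNF 1^1
degree 0: 3−1−0 = 2 → Ȟ^0 ≅ Z^2
degree 1: 1−0−1 = 0 → Ȟ^1 ≅ 0
degree 2: 0−0−0 = 0 → Ȟ^2 ≅ 0

Ȟ^0(U;F) ≅ Z^2,  Ȟ^1(U;F) ≅ 0,  Ȟ^2(U;F) ≅ 0


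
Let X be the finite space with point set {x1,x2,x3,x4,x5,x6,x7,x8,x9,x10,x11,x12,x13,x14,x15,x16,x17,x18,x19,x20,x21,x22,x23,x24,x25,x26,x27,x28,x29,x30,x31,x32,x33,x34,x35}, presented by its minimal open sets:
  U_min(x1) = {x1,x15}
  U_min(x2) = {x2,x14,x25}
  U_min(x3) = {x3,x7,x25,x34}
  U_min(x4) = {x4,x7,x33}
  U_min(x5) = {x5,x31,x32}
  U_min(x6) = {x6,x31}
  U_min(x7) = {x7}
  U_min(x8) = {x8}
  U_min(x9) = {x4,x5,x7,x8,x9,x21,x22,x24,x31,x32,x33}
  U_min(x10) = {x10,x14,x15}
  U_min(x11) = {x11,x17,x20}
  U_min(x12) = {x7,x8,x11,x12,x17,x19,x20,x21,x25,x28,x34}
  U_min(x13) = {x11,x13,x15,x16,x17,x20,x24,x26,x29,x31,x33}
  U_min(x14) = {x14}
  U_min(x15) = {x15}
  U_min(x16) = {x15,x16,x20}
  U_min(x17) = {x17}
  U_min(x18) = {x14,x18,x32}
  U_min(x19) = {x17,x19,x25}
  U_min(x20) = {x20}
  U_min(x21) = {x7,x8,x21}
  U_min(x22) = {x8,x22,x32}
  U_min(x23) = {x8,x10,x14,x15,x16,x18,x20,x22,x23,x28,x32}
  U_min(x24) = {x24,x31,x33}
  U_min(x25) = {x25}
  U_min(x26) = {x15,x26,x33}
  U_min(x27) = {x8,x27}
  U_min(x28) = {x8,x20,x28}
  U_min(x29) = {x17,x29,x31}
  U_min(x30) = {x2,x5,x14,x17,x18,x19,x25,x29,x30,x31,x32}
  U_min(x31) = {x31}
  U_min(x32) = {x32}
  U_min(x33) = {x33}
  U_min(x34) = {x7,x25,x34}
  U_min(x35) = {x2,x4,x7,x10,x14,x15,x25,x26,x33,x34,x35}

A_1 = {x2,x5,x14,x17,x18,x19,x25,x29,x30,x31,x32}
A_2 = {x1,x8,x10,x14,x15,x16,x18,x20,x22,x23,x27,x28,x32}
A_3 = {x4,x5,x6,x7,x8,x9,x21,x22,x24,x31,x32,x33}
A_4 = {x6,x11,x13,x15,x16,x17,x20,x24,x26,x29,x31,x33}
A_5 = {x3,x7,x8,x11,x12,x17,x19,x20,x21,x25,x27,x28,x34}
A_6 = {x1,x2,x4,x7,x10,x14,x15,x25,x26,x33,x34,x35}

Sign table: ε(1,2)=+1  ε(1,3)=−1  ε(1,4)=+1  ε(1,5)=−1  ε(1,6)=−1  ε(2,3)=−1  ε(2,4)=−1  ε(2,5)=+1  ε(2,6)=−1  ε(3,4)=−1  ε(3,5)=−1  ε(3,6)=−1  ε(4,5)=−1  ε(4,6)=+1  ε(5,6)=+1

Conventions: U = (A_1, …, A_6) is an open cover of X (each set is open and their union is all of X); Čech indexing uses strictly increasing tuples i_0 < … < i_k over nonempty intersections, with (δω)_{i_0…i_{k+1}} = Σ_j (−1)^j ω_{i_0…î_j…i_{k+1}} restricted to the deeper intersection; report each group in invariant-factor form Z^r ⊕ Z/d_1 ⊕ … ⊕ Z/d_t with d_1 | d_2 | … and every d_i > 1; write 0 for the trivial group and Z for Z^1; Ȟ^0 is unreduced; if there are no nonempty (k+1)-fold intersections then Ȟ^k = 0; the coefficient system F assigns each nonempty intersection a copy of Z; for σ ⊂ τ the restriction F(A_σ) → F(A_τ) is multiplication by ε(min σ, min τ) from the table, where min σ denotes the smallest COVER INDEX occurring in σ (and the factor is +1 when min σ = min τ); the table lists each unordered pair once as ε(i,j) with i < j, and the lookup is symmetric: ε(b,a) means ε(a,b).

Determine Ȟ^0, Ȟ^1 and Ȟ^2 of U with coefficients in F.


Ȟ^0 ≅ 0, Ȟ^1 ≅ Z/2, Ȟ^2 ≅ Z

nerve of the cover:
  A12={x14,x18,x32} A13={x5,x31,x32} A14={x17,x29,x31} A15={x17,x19,x25} A16={x2,x14,x25} A23={x8,x22,x32} A24={x15,x16,x20} A25={x8,x20,x27,x28} A26={x1,x10,x14,x15} A34={x6,x24,x31,x33} A35={x7,x8,x21} A36={x4,x7,x33} A45={x11,x17,x20} A46={x15,x26,x33} A56={x7,x25,x34}
  A123={x32} A126={x14} A134={x31} A145={x17} A156={x25} A235={x8} A245={x20} A246={x15} A346={x33} A356={x7}
C dims 6,15,10; δ0: rk 6, SNF 1^5·2; δ1: rk 9, SNF 1^9
Ȟ^0 = (6 − 6) − 0 = 0, so Ȟ^0 ≅ 0
Ȟ^1 = (15 − 9) − 6 = 0 plus torsion [2], so Ȟ^1 ≅ Z/2
Ȟ^2 = (10 − 0) − 9 = 1, so Ȟ^2 ≅ Z


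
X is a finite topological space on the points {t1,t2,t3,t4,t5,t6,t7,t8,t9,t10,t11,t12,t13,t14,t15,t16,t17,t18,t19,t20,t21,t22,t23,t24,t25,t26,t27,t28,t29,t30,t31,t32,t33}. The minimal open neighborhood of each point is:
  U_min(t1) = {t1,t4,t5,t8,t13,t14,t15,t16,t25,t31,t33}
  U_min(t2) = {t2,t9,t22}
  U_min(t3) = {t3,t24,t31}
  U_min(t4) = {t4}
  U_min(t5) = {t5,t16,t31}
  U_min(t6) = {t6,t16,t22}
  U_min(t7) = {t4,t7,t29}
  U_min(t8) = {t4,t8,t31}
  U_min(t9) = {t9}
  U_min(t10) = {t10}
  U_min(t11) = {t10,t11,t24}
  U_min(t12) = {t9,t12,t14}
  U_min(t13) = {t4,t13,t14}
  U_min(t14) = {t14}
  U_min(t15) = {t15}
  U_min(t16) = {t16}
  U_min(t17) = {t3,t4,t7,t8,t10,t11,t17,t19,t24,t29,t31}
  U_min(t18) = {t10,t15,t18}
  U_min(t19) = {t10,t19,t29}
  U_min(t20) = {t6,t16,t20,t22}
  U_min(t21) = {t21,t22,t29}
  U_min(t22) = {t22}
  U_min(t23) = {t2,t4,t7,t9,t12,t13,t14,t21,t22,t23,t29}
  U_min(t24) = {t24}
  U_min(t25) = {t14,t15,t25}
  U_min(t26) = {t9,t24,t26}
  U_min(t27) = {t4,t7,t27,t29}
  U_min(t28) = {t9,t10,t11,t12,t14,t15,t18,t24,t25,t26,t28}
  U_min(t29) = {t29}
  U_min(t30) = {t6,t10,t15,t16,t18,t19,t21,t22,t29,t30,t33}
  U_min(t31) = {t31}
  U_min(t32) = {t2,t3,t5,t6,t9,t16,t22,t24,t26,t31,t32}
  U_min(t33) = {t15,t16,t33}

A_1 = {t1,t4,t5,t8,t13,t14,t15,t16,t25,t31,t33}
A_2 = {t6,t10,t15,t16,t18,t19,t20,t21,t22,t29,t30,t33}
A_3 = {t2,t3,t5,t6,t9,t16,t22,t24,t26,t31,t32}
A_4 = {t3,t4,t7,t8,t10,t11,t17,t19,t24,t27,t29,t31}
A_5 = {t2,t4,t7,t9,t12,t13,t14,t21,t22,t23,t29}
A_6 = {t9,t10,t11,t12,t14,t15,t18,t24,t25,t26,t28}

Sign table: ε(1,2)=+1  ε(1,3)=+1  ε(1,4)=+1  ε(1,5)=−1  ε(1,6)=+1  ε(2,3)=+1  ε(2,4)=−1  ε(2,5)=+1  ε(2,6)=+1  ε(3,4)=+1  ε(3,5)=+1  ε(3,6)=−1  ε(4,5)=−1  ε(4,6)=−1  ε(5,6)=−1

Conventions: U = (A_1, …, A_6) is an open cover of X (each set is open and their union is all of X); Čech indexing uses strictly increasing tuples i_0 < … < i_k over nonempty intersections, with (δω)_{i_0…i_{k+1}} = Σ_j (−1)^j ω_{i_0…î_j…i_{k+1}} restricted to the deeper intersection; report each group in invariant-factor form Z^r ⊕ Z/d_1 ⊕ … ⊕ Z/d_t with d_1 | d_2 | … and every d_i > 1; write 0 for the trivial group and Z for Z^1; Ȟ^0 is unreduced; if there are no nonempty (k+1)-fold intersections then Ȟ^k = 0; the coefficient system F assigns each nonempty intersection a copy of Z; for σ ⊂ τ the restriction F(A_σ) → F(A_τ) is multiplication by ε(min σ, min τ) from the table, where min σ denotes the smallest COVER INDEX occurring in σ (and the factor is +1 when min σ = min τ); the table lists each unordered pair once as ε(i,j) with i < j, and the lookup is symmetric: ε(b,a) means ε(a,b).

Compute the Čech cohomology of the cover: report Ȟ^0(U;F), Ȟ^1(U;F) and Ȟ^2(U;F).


nerve simplices:
  A12={t15,t16,t33} A13={t5,t16,t31} A14={t4,t8,t31} A15={t4,t13,t14} A16={t14,t15,t25} A23={t6,t16,t22} A24={t10,t19,t29} A25={t21,t22,t29} A26={t10,t15,t18} A34={t3,t24,t31} A35={t2,t9,t22} A36={t9,t24,t26} A45={t4,t7,t29} A46={t10,t11,t24} A56={t9,t12,t14}
  A123={t16} A126={t15} A134={t31} A145={t4} A156={t14} A235={t22} A245={t29} A246={t10} A346={t24} A356={t9}
C dims 6,15,10; δ0: rk 6, SNF 1^5·2; δ1: rk 9, SNF 1^9
degree 0: 6−6−0 = 0 → Ȟ^0 ≅ 0
degree 1: 15−9−6 = 0 plus torsion [2] → Ȟ^1 ≅ Z/2
degree 2: 10−0−9 = 1 → Ȟ^2 ≅ Z

Ȟ^0 = 0, Ȟ^1 = Z/2 and Ȟ^2 = Z


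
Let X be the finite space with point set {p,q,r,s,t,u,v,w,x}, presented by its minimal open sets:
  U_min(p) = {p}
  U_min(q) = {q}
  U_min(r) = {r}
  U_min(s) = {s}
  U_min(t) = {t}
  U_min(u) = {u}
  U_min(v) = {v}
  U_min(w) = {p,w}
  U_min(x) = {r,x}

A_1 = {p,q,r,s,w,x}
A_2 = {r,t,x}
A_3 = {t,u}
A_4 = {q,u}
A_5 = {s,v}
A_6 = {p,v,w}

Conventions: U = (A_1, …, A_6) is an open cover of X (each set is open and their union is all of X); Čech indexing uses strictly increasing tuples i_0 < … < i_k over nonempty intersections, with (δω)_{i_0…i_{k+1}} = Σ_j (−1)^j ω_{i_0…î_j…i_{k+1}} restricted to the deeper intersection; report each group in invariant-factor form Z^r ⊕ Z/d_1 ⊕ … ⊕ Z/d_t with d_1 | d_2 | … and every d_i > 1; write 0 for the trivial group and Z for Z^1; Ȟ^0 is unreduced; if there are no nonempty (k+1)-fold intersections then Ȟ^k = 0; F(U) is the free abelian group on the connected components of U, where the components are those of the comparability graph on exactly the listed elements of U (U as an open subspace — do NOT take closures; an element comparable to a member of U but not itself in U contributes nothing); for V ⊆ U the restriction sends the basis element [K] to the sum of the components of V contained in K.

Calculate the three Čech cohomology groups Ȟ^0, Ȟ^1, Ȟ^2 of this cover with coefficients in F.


Ȟ^0(U;F) ≅ Z^7, Ȟ^1(U;F) ≅ 0 and Ȟ^2(U;F) ≅ 0

nonempty intersections:
  A12={r,x} A14={q} A15={s} A16={p,w} A23={t} A34={u} A56={v}
components per intersection:
  A1: {p,w} {q} {r,x} {s}
  A2: {r,x} {t}
  A3: {t} {u}
  A4: {q} {u}
  A5: {s} {v}
  A6: {p,w} {v}
  A12: {r,x}
  A14: {q}
  A15: {s}
  A16: {p,w}
  A23: {t}
  A34: {u}
  A56: {v}
C dims 14,7; δ0: rk 7, SNF 1^7
Ȟ^0: (14−7)−0=7 ⇒ Z^7
Ȟ^1: (7−0)−7=0 ⇒ 0
Ȟ^2: (0−0)−0=0 ⇒ 0


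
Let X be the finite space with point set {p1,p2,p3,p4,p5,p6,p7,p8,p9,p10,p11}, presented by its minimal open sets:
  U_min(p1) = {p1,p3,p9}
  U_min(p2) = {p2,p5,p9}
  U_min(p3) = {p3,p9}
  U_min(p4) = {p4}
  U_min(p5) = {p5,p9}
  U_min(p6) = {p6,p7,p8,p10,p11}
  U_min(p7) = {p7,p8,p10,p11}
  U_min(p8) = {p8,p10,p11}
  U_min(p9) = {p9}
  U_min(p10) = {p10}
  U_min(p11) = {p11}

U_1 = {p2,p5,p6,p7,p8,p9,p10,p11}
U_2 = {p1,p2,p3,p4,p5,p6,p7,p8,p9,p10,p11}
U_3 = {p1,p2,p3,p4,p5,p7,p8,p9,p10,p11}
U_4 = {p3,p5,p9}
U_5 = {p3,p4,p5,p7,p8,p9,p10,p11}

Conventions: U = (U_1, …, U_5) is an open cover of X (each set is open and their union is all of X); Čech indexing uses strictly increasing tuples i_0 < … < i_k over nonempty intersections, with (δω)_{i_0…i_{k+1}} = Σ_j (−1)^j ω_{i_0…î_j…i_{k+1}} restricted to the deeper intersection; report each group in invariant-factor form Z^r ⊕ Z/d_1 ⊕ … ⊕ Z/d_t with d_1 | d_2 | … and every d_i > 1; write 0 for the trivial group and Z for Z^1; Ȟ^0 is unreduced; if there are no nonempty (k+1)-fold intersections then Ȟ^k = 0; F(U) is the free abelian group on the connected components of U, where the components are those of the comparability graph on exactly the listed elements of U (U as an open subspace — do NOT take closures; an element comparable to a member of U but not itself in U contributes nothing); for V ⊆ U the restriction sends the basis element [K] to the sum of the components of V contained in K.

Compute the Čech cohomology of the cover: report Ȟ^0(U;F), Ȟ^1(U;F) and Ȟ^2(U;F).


Ȟ^0 ≅ Z^3, Ȟ^1 ≅ 0 and Ȟ^2 ≅ 0

nonempty overlaps:
  U12={p2,p5,p6,p7,p8,p9,p10,p11} U13={p2,p5,p7,p8,p9,p10,p11} U14={p5,p9} U15={p5,p7,p8,p9,p10,p11} U23={p1,p2,p3,p4,p5,p7,p8,p9,p10,p11} U24={p3,p5,p9} U25={p3,p4,p5,p7,p8,p9,p10,p11} U34={p3,p5,p9} U35={p3,p4,p5,p7,p8,p9,p10,p11} U45={p3,p5,p9}
  U123={p2,p5,p7,p8,p9,p10,p11} U124={p5,p9} U125={p5,p7,p8,p9,p10,p11} U134={p5,p9} U135={p5,p7,p8,p9,p10,p11} U145={p5,p9} U234={p3,p5,p9} U235={p3,p4,p5,p7,p8,p9,p10,p11} U245={p3,p5,p9} U345={p3,p5,p9}
  U1234={p5,p9} U1235={p5,p7,p8,p9,p10,p11} U1245={p5,p9} U1345={p5,p9} U2345={p3,p5,p9}
  U12345={p5,p9}
components per intersection:
  U1: {p2,p5,p9} {p6,p7,p8,p10,p11}
  U2: {p1,p2,p3,p5,p9} {p4} {p6,p7,p8,p10,p11}
  U3: {p1,p2,p3,p5,p9} {p4} {p7,p8,p10,p11}
  U4: {p3,p5,p9}
  U5: {p3,p5,p9} {p4} {p7,p8,p10,p11}
  U12: {p2,p5,p9} {p6,p7,p8,p10,p11}
  U13: {p2,p5,p9} {p7,p8,p10,p11}
  U14: {p5,p9}
  U15: {p5,p9} {p7,p8,p10,p11}
  U23: {p1,p2,p3,p5,p9} {p4} {p7,p8,p10,p11}
  U24: {p3,p5,p9}
  U25: {p3,p5,p9} {p4} {p7,p8,p10,p11}
  U34: {p3,p5,p9}
  U35: {p3,p5,p9} {p4} {p7,p8,p10,p11}
  U45: {p3,p5,p9}
  U123: {p2,p5,p9} {p7,p8,p10,p11}
  U124: {p5,p9}
  U125: {p5,p9} {p7,p8,p10,p11}
  U134: {p5,p9}
  U135: {p5,p9} {p7,p8,p10,p11}
  U145: {p5,p9}
  U234: {p3,p5,p9}
  U235: {p3,p5,p9} {p4} {p7,p8,p10,p11}
  U245: {p3,p5,p9}
  U345: {p3,p5,p9}
  U1234: {p5,p9}
  U1235: {p5,p9} {p7,p8,p10,p11}
  U1245: {p5,p9}
  U1345: {p5,p9}
  U2345: {p3,p5,p9}
  U12345: {p5,p9}
C dims 12,19,15,6; δ0: rk 9, SNF 1^9; δ1: rk 10, SNF 1^10; δ2: rk 5, SNF 1^5
degree 0: 12−9−0 = 3 → Ȟ^0 ≅ Z^3
degree 1: 19−10−9 = 0 → Ȟ^1 ≅ 0
degree 2: 15−5−10 = 0 → Ȟ^2 ≅ 0


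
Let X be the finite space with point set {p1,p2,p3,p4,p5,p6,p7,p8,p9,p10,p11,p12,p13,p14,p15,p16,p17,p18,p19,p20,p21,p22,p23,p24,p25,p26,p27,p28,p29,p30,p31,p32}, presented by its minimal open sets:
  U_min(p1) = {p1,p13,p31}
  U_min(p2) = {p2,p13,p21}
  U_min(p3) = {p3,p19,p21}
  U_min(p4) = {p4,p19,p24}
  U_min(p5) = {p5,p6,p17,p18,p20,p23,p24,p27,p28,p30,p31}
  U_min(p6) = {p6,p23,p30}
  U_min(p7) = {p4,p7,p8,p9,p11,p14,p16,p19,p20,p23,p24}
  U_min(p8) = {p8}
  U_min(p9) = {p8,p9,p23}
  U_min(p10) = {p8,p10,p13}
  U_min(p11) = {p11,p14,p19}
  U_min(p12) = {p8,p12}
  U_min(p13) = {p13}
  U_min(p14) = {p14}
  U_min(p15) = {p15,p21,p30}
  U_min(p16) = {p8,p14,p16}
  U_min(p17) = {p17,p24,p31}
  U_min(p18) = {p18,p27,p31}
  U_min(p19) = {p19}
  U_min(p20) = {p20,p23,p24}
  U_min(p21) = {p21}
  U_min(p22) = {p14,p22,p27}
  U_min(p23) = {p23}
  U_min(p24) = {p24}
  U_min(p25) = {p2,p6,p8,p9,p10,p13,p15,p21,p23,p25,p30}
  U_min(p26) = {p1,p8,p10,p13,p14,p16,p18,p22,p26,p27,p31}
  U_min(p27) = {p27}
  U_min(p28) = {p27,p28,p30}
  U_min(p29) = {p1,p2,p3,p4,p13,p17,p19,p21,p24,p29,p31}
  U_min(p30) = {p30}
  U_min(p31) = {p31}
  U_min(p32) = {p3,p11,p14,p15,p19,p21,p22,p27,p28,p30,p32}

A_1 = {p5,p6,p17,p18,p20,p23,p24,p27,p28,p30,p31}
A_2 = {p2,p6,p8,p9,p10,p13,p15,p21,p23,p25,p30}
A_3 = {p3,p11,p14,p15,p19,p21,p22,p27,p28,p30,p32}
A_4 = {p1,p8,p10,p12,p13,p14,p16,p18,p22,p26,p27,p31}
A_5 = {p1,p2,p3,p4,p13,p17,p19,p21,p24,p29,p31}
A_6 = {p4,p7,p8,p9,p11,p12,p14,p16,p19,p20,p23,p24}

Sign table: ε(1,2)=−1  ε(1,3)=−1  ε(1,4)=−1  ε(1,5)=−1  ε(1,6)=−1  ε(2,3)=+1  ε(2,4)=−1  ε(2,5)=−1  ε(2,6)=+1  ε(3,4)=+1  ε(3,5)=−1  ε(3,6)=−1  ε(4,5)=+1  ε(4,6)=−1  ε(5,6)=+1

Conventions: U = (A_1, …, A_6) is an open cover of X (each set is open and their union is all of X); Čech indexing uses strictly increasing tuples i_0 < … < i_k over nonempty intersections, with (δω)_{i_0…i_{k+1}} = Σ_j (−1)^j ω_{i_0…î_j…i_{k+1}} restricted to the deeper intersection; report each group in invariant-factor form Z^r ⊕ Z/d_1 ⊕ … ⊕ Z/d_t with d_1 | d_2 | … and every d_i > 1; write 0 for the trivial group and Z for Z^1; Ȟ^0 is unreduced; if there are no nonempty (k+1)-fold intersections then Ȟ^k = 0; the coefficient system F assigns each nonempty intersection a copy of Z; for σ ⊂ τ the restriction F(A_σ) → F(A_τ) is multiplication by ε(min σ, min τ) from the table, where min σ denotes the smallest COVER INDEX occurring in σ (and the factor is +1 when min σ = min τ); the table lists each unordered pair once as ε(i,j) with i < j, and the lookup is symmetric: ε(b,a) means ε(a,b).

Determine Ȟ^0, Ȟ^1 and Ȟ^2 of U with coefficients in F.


Ȟ^0(U;F) ≅ 0,  Ȟ^1(U;F) ≅ Z/2,  Ȟ^2(U;F) ≅ Z

cover nerve:
  A12={p6,p23,p30} A13={p27,p28,p30} A14={p18,p27,p31} A15={p17,p24,p31} A16={p20,p23,p24} A23={p15,p21,p30} A24={p8,p10,p13} A25={p2,p13,p21} A26={p8,p9,p23} A34={p14,p22,p27} A35={p3,p19,p21} A36={p11,p14,p19} A45={p1,p13,p31} A46={p8,p12,p14,p16} A56={p4,p19,p24}
  A123={p30} A126={p23} A134={p27} A145={p31} A156={p24} A235={p21} A245={p13} A246={p8} A346={p14} A356={p19}
C dims 6,15,10; δ0: rk 6, SNF 1^5·2; δ1: rk 9, SNF 1^9
Ȟ^0: (6−6)−0=0 ⇒ 0
Ȟ^1: (15−9)−6=0 plus torsion [2] ⇒ Z/2
Ȟ^2: (10−0)−9=1 ⇒ Z


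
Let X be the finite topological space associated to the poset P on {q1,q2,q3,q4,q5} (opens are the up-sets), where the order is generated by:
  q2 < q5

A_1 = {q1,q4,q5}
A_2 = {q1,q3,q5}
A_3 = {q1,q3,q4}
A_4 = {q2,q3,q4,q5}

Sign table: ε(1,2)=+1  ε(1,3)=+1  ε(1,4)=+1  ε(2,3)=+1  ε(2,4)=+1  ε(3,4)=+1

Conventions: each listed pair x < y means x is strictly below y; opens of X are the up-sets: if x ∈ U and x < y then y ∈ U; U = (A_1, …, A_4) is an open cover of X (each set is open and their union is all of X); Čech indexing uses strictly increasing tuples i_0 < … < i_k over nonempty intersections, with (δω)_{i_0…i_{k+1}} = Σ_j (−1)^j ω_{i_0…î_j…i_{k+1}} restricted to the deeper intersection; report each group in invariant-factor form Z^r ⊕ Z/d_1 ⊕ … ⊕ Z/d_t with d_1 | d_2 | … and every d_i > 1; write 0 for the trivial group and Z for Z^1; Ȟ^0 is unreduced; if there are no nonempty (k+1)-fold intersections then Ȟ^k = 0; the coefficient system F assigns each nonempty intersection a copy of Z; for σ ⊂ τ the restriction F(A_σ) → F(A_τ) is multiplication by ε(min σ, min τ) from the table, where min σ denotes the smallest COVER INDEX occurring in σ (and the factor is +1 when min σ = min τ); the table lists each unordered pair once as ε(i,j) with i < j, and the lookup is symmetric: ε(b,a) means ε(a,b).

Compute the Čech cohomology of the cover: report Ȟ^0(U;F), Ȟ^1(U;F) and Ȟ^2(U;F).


nonempty overlaps:
  A12={q1,q5} A13={q1,q4} A14={q4,q5} A23={q1,q3} A24={q3,q5} A34={q3,q4}
  A123={q1} A124={q5} A134={q4} A234={q3}
C dims 4,6,4; δ0: rk 3, SNF 1^3; δ1: rk 3, SNF 1^3
degree 0: 4−3−0 = 1 → Ȟ^0 ≅ Z
degree 1: 6−3−3 = 0 → Ȟ^1 ≅ 0
degree 2: 4−0−3 = 1 → Ȟ^2 ≅ Z

Ȟ^0 ≅ Z; Ȟ^1 ≅ 0; Ȟ^2 ≅ Z


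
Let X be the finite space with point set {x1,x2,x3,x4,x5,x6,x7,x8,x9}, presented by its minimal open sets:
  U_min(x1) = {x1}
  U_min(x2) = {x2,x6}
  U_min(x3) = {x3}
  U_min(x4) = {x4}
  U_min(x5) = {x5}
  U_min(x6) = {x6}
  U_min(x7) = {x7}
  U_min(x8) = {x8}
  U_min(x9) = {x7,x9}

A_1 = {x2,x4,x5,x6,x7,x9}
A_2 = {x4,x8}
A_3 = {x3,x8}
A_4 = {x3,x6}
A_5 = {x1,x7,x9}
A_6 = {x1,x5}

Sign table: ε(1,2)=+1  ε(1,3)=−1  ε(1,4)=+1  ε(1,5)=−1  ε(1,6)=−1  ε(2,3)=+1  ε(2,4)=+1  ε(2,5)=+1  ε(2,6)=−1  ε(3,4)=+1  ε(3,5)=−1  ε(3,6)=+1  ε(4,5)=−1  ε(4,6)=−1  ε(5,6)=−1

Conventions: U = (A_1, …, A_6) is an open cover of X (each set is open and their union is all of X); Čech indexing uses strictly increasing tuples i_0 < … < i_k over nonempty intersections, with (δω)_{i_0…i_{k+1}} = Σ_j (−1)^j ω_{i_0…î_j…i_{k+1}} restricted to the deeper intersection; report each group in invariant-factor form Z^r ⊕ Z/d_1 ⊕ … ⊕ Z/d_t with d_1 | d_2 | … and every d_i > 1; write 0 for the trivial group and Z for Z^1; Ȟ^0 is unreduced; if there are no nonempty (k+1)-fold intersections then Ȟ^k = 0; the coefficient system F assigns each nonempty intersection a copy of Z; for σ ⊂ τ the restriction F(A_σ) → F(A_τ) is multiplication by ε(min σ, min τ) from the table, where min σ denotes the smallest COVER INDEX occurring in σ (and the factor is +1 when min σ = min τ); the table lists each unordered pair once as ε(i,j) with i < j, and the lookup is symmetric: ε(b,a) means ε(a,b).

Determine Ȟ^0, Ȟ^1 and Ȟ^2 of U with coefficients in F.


Ȟ^0(U;F) ≅ 0; Ȟ^1(U;F) ≅ Z ⊕ Z/2; Ȟ^2(U;F) ≅ 0

intersection data:
  A12={x4} A14={x6} A15={x7,x9} A16={x5} A23={x8} A34={x3} A56={x1}
C dims 6,7; δ0: rk 6, SNF 1^5·2
Ȟ^0 = (6 − 6) − 0 = 0, so Ȟ^0 ≅ 0
Ȟ^1 = (7 − 0) − 6 = 1 plus torsion [2], so Ȟ^1 ≅ Z ⊕ Z/2
Ȟ^2 = (0 − 0) − 0 = 0, so Ȟ^2 ≅ 0


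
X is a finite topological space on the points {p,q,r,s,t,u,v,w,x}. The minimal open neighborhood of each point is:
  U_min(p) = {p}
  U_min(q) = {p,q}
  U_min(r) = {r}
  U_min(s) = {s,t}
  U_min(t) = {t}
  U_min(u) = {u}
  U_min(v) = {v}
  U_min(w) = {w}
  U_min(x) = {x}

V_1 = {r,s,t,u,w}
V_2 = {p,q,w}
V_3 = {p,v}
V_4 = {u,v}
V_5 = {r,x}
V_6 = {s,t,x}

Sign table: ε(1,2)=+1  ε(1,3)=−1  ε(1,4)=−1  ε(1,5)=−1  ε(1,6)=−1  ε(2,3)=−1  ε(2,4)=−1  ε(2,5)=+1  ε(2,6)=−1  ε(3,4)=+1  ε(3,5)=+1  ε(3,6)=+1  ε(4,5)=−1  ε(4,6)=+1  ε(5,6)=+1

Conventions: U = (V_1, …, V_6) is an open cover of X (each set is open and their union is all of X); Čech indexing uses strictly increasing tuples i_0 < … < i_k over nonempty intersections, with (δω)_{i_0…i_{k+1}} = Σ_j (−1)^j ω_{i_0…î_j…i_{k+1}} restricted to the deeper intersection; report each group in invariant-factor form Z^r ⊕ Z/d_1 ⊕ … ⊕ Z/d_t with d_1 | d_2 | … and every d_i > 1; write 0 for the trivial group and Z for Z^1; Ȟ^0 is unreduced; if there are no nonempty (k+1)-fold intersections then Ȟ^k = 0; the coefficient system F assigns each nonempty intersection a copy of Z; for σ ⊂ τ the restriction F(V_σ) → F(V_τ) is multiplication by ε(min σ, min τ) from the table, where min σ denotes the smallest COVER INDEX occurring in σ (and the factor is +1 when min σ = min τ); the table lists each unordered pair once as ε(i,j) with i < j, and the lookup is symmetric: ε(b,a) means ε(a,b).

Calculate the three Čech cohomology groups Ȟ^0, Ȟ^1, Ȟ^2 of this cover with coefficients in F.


intersection data:
  V12={w} V14={u} V15={r} V16={s,t} V23={p} V34={v} V56={x}
C dims 6,7; δ0: rk 5, SNF 1^5
Ȟ^0 = (6 − 5) − 0 = 1, so Ȟ^0 ≅ Z
Ȟ^1 = (7 − 0) − 5 = 2, so Ȟ^1 ≅ Z^2
Ȟ^2 = (0 − 0) − 0 = 0, so Ȟ^2 ≅ 0

Ȟ^0 = Z; Ȟ^1 = Z^2; Ȟ^2 = 0


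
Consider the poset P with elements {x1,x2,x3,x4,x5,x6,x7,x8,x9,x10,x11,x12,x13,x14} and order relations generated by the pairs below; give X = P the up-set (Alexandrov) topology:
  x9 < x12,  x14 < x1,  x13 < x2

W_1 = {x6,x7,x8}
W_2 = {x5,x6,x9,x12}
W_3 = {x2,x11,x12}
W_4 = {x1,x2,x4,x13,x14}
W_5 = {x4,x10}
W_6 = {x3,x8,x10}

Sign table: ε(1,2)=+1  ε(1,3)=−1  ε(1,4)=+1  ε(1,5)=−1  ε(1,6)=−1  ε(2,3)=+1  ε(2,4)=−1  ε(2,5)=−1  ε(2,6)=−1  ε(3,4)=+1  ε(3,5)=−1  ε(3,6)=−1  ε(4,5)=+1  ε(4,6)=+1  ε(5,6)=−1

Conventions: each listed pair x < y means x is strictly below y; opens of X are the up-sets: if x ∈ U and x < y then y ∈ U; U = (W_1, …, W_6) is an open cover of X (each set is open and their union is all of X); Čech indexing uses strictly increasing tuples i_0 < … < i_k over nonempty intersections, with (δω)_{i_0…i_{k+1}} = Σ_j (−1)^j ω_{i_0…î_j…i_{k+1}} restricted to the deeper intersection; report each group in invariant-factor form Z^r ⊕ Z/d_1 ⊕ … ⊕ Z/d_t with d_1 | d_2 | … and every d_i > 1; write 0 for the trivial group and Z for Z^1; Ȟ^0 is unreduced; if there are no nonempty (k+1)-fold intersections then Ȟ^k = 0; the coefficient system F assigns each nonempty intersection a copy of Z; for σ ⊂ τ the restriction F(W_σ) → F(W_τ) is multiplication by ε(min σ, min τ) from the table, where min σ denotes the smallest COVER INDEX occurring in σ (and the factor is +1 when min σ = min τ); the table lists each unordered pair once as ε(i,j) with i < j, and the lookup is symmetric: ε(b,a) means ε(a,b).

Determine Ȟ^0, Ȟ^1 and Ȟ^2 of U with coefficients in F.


nerve simplices:
  W12={x6} W16={x8} W23={x12} W34={x2} W45={x4} W56={x10}
C dims 6,6; δ0: rk 5, SNF 1^5
degree 0: 6−5−0 = 1 → Ȟ^0 ≅ Z
degree 1: 6−0−5 = 1 → Ȟ^1 ≅ Z
degree 2: 0−0−0 = 0 → Ȟ^2 ≅ 0

Ȟ^0(U;F) ≅ Z; Ȟ^1(U;F) ≅ Z; Ȟ^2(U;F) ≅ 0


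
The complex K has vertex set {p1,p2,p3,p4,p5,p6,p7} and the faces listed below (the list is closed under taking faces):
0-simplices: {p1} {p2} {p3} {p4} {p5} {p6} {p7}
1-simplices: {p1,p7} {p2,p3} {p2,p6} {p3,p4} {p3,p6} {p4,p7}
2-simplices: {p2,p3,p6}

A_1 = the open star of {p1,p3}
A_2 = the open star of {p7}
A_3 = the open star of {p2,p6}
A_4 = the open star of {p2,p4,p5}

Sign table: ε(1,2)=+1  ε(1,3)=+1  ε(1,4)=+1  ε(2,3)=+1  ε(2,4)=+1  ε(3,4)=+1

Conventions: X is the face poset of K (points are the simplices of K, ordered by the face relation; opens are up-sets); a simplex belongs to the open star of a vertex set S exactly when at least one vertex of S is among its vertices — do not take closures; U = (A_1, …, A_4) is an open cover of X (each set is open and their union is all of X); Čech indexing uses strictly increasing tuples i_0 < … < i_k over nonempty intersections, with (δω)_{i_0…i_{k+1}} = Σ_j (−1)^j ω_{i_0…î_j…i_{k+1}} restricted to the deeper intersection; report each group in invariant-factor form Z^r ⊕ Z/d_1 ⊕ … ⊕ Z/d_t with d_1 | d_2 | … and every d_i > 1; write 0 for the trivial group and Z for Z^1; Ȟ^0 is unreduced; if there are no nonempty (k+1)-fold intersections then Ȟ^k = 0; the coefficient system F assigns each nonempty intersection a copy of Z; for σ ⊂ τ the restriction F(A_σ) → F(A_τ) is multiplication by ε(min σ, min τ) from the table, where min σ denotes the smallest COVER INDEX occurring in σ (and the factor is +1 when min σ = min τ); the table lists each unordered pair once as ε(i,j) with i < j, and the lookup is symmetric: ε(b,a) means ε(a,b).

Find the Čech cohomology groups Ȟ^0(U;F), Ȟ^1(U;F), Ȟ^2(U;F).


cover nerve:
  A1={{p1},{p3},{p1,p7},{p2,p3},{p3,p4},{p3,p6},{p2,p3,p6}} A2={{p7},{p1,p7},{p4,p7}} A3={{p2},{p6},{p2,p3},{p2,p6},{p3,p6},{p2,p3,p6}} A4={{p2},{p4},{p5},{p2,p3},{p2,p6},{p3,p4},{p4,p7},{p2,p3,p6}}
  A12={{p1,p7}} A13={{p2,p3},{p3,p6},{p2,p3,p6}} A14={{p2,p3},{p3,p4},{p2,p3,p6}} A24={{p4,p7}} A34={{p2},{p2,p3},{p2,p6},{p2,p3,p6}}
  A134={{p2,p3},{p2,p3,p6}}
C dims 4,5,1; δ0: rk 3, SNF 1^3; δ1: rk 1, SNF 1^1
Ȟ^0: (4−3)−0=1 ⇒ Z
Ȟ^1: (5−1)−3=1 ⇒ Z
Ȟ^2: (1−0)−1=0 ⇒ 0

Ȟ^0 = Z,  Ȟ^1 = Z,  Ȟ^2 = 0
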